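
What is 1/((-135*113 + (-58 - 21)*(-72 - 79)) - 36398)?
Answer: -1/39724 ≈ -2.5174e-5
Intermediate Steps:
1/((-135*113 + (-58 - 21)*(-72 - 79)) - 36398) = 1/((-15255 - 79*(-151)) - 36398) = 1/((-15255 + 11929) - 36398) = 1/(-3326 - 36398) = 1/(-39724) = -1/39724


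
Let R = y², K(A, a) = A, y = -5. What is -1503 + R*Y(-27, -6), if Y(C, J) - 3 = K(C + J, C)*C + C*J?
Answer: 24897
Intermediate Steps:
R = 25 (R = (-5)² = 25)
Y(C, J) = 3 + C*J + C*(C + J) (Y(C, J) = 3 + ((C + J)*C + C*J) = 3 + (C*(C + J) + C*J) = 3 + (C*J + C*(C + J)) = 3 + C*J + C*(C + J))
-1503 + R*Y(-27, -6) = -1503 + 25*(3 - 27*(-6) - 27*(-27 - 6)) = -1503 + 25*(3 + 162 - 27*(-33)) = -1503 + 25*(3 + 162 + 891) = -1503 + 25*1056 = -1503 + 26400 = 24897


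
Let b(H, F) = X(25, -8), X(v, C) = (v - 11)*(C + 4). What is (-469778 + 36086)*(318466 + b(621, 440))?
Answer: -138091869720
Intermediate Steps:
X(v, C) = (-11 + v)*(4 + C)
b(H, F) = -56 (b(H, F) = -44 - 11*(-8) + 4*25 - 8*25 = -44 + 88 + 100 - 200 = -56)
(-469778 + 36086)*(318466 + b(621, 440)) = (-469778 + 36086)*(318466 - 56) = -433692*318410 = -138091869720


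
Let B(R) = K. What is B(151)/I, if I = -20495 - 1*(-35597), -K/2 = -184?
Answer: 184/7551 ≈ 0.024368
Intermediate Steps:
K = 368 (K = -2*(-184) = 368)
B(R) = 368
I = 15102 (I = -20495 + 35597 = 15102)
B(151)/I = 368/15102 = 368*(1/15102) = 184/7551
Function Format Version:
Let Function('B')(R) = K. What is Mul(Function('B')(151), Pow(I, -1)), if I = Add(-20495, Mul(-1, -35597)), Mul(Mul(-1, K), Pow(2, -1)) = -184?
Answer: Rational(184, 7551) ≈ 0.024368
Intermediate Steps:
K = 368 (K = Mul(-2, -184) = 368)
Function('B')(R) = 368
I = 15102 (I = Add(-20495, 35597) = 15102)
Mul(Function('B')(151), Pow(I, -1)) = Mul(368, Pow(15102, -1)) = Mul(368, Rational(1, 15102)) = Rational(184, 7551)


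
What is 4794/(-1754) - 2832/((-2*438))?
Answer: 31991/64021 ≈ 0.49970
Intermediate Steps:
4794/(-1754) - 2832/((-2*438)) = 4794*(-1/1754) - 2832/(-876) = -2397/877 - 2832*(-1/876) = -2397/877 + 236/73 = 31991/64021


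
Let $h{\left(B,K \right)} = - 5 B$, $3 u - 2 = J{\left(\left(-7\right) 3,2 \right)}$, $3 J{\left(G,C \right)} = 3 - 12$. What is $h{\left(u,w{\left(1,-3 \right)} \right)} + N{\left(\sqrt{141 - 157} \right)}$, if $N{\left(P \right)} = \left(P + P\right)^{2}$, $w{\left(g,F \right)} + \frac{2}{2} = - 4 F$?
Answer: $- \frac{187}{3} \approx -62.333$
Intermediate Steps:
$w{\left(g,F \right)} = -1 - 4 F$
$J{\left(G,C \right)} = -3$ ($J{\left(G,C \right)} = \frac{3 - 12}{3} = \frac{1}{3} \left(-9\right) = -3$)
$u = - \frac{1}{3}$ ($u = \frac{2}{3} + \frac{1}{3} \left(-3\right) = \frac{2}{3} - 1 = - \frac{1}{3} \approx -0.33333$)
$N{\left(P \right)} = 4 P^{2}$ ($N{\left(P \right)} = \left(2 P\right)^{2} = 4 P^{2}$)
$h{\left(u,w{\left(1,-3 \right)} \right)} + N{\left(\sqrt{141 - 157} \right)} = \left(-5\right) \left(- \frac{1}{3}\right) + 4 \left(\sqrt{141 - 157}\right)^{2} = \frac{5}{3} + 4 \left(\sqrt{-16}\right)^{2} = \frac{5}{3} + 4 \left(4 i\right)^{2} = \frac{5}{3} + 4 \left(-16\right) = \frac{5}{3} - 64 = - \frac{187}{3}$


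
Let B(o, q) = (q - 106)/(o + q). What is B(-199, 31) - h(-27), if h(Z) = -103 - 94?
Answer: 11057/56 ≈ 197.45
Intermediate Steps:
h(Z) = -197
B(o, q) = (-106 + q)/(o + q)
B(-199, 31) - h(-27) = (-106 + 31)/(-199 + 31) - 1*(-197) = -75/(-168) + 197 = -1/168*(-75) + 197 = 25/56 + 197 = 11057/56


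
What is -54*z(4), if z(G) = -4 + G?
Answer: 0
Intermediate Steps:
-54*z(4) = -54*(-4 + 4) = -54*0 = 0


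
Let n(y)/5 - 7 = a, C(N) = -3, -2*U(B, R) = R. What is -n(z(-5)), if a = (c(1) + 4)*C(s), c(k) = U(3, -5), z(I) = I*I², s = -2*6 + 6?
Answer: 125/2 ≈ 62.500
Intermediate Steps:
U(B, R) = -R/2
s = -6 (s = -12 + 6 = -6)
z(I) = I³
c(k) = 5/2 (c(k) = -½*(-5) = 5/2)
a = -39/2 (a = (5/2 + 4)*(-3) = (13/2)*(-3) = -39/2 ≈ -19.500)
n(y) = -125/2 (n(y) = 35 + 5*(-39/2) = 35 - 195/2 = -125/2)
-n(z(-5)) = -1*(-125/2) = 125/2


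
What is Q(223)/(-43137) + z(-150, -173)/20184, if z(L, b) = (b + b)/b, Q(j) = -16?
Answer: 68203/145112868 ≈ 0.00047000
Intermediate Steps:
z(L, b) = 2 (z(L, b) = (2*b)/b = 2)
Q(223)/(-43137) + z(-150, -173)/20184 = -16/(-43137) + 2/20184 = -16*(-1/43137) + 2*(1/20184) = 16/43137 + 1/10092 = 68203/145112868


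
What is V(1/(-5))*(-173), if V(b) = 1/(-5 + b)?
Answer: 865/26 ≈ 33.269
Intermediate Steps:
V(1/(-5))*(-173) = -173/(-5 + 1/(-5)) = -173/(-5 - ⅕) = -173/(-26/5) = -5/26*(-173) = 865/26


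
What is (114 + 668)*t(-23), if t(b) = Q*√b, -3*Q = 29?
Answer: -22678*I*√23/3 ≈ -36253.0*I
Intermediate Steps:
Q = -29/3 (Q = -⅓*29 = -29/3 ≈ -9.6667)
t(b) = -29*√b/3
(114 + 668)*t(-23) = (114 + 668)*(-29*I*√23/3) = 782*(-29*I*√23/3) = -22678*I*√23/3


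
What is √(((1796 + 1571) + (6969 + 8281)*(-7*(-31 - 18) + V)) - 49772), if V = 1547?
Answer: √28776095 ≈ 5364.3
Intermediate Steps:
√(((1796 + 1571) + (6969 + 8281)*(-7*(-31 - 18) + V)) - 49772) = √(((1796 + 1571) + (6969 + 8281)*(-7*(-31 - 18) + 1547)) - 49772) = √((3367 + 15250*(-7*(-49) + 1547)) - 49772) = √((3367 + 15250*(343 + 1547)) - 49772) = √((3367 + 15250*1890) - 49772) = √((3367 + 28822500) - 49772) = √(28825867 - 49772) = √28776095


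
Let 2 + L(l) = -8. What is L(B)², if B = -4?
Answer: 100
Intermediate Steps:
L(l) = -10 (L(l) = -2 - 8 = -10)
L(B)² = (-10)² = 100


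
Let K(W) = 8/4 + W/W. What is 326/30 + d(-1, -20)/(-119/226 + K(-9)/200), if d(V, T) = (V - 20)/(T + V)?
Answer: 1545443/173415 ≈ 8.9118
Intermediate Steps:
K(W) = 3 (K(W) = 8*(1/4) + 1 = 2 + 1 = 3)
d(V, T) = (-20 + V)/(T + V)
326/30 + d(-1, -20)/(-119/226 + K(-9)/200) = 326/30 + ((-20 - 1)/(-20 - 1))/(-119/226 + 3/200) = 326*(1/30) + (-21/(-21))/(-119*1/226 + 3*(1/200)) = 163/15 + (-1/21*(-21))/(-119/226 + 3/200) = 163/15 + 1/(-11561/22600) = 163/15 + 1*(-22600/11561) = 163/15 - 22600/11561 = 1545443/173415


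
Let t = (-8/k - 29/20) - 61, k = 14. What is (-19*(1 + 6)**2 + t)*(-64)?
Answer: 2226608/35 ≈ 63617.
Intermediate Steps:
t = -8823/140 (t = (-8/14 - 29/20) - 61 = (-8*1/14 - 29*1/20) - 61 = (-4/7 - 29/20) - 61 = -283/140 - 61 = -8823/140 ≈ -63.021)
(-19*(1 + 6)**2 + t)*(-64) = (-19*(1 + 6)**2 - 8823/140)*(-64) = (-19*7**2 - 8823/140)*(-64) = (-19*49 - 8823/140)*(-64) = (-931 - 8823/140)*(-64) = -139163/140*(-64) = 2226608/35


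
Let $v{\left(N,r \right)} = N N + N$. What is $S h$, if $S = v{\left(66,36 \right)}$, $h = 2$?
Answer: $8844$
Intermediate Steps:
$v{\left(N,r \right)} = N + N^{2}$ ($v{\left(N,r \right)} = N^{2} + N = N + N^{2}$)
$S = 4422$ ($S = 66 \left(1 + 66\right) = 66 \cdot 67 = 4422$)
$S h = 4422 \cdot 2 = 8844$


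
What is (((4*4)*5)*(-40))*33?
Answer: -105600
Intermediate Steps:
(((4*4)*5)*(-40))*33 = ((16*5)*(-40))*33 = (80*(-40))*33 = -3200*33 = -105600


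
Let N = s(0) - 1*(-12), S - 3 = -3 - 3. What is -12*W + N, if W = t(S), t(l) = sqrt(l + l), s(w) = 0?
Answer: 12 - 12*I*sqrt(6) ≈ 12.0 - 29.394*I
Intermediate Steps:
S = -3 (S = 3 + (-3 - 3) = 3 - 6 = -3)
t(l) = sqrt(2)*sqrt(l) (t(l) = sqrt(2*l) = sqrt(2)*sqrt(l))
N = 12 (N = 0 - 1*(-12) = 0 + 12 = 12)
W = I*sqrt(6) (W = sqrt(2)*sqrt(-3) = sqrt(2)*(I*sqrt(3)) = I*sqrt(6) ≈ 2.4495*I)
-12*W + N = -12*I*sqrt(6) + 12 = 12 - 12*I*sqrt(6)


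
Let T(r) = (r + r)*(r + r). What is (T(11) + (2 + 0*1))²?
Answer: 236196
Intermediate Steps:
T(r) = 4*r² (T(r) = (2*r)*(2*r) = 4*r²)
(T(11) + (2 + 0*1))² = (4*11² + (2 + 0*1))² = (4*121 + (2 + 0))² = (484 + 2)² = 486² = 236196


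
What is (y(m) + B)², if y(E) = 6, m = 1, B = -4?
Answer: 4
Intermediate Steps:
(y(m) + B)² = (6 - 4)² = 2² = 4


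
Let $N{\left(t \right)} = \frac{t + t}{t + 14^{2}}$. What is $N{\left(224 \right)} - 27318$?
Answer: $- \frac{409754}{15} \approx -27317.0$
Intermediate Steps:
$N{\left(t \right)} = \frac{2 t}{196 + t}$ ($N{\left(t \right)} = \frac{2 t}{t + 196} = \frac{2 t}{196 + t}$)
$N{\left(224 \right)} - 27318 = 2 \cdot 224 \frac{1}{196 + 224} - 27318 = 2 \cdot 224 \cdot \frac{1}{420} - 27318 = \frac{16}{15} - 27318 = - \frac{409754}{15}$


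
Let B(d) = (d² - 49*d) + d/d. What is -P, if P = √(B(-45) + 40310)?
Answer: -21*√101 ≈ -211.05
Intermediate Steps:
B(d) = 1 + d² - 49*d (B(d) = (d² - 49*d) + 1 = 1 + d² - 49*d)
P = 21*√101 (P = √((1 + (-45)² - 49*(-45)) + 40310) = √((1 + 2025 + 2205) + 40310) = √(4231 + 40310) = √44541 = 21*√101 ≈ 211.05)
-P = -21*√101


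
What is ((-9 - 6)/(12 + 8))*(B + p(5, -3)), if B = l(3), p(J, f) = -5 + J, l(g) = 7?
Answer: -21/4 ≈ -5.2500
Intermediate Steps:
B = 7
((-9 - 6)/(12 + 8))*(B + p(5, -3)) = ((-9 - 6)/(12 + 8))*(7 + (-5 + 5)) = (-15/20)*(7 + 0) = -15*1/20*7 = -3/4*7 = -21/4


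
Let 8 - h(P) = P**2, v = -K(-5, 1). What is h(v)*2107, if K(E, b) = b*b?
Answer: 14749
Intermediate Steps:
K(E, b) = b**2
v = -1 (v = -1*1**2 = -1*1 = -1)
h(P) = 8 - P**2
h(v)*2107 = (8 - 1*(-1)**2)*2107 = (8 - 1*1)*2107 = (8 - 1)*2107 = 7*2107 = 14749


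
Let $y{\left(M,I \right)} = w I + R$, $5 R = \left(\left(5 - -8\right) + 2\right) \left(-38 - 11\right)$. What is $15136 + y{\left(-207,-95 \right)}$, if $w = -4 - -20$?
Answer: $13469$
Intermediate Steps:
$R = -147$ ($R = \frac{\left(\left(5 - -8\right) + 2\right) \left(-38 - 11\right)}{5} = \frac{\left(\left(5 + 8\right) + 2\right) \left(-49\right)}{5} = \frac{\left(13 + 2\right) \left(-49\right)}{5} = \frac{15 \left(-49\right)}{5} = \frac{1}{5} \left(-735\right) = -147$)
$w = 16$ ($w = -4 + 20 = 16$)
$y{\left(M,I \right)} = -147 + 16 I$ ($y{\left(M,I \right)} = 16 I - 147 = -147 + 16 I$)
$15136 + y{\left(-207,-95 \right)} = 15136 + \left(-147 + 16 \left(-95\right)\right) = 15136 - 1667 = 13469$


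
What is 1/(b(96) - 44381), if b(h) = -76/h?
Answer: -24/1065163 ≈ -2.2532e-5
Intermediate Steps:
1/(b(96) - 44381) = 1/(-76/96 - 44381) = 1/(-76*1/96 - 44381) = 1/(-19/24 - 44381) = 1/(-1065163/24) = -24/1065163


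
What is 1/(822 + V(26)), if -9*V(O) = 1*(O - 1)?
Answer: 9/7373 ≈ 0.0012207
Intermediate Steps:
V(O) = 1/9 - O/9 (V(O) = -(O - 1)/9 = -(-1 + O)/9 = 1/9 - O/9)
1/(822 + V(26)) = 1/(822 + (1/9 - 1/9*26)) = 1/(822 + (1/9 - 26/9)) = 1/(822 - 25/9) = 1/(7373/9) = 9/7373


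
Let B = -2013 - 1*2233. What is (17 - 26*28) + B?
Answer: -4957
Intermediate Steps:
B = -4246 (B = -2013 - 2233 = -4246)
(17 - 26*28) + B = (17 - 26*28) - 4246 = (17 - 728) - 4246 = -711 - 4246 = -4957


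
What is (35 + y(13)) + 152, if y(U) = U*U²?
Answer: 2384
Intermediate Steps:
y(U) = U³
(35 + y(13)) + 152 = (35 + 13³) + 152 = (35 + 2197) + 152 = 2232 + 152 = 2384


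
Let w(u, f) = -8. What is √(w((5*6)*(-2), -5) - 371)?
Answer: I*√379 ≈ 19.468*I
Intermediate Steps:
√(w((5*6)*(-2), -5) - 371) = √(-8 - 371) = √(-379) = I*√379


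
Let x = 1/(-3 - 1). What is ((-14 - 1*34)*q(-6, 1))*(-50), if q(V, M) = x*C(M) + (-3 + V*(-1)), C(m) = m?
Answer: 6600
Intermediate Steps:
x = -¼ (x = 1/(-4) = -¼ ≈ -0.25000)
q(V, M) = -3 - V - M/4 (q(V, M) = -M/4 + (-3 + V*(-1)) = -M/4 + (-3 - V) = -3 - V - M/4)
((-14 - 1*34)*q(-6, 1))*(-50) = ((-14 - 1*34)*(-3 - 1*(-6) - ¼*1))*(-50) = ((-14 - 34)*(-3 + 6 - ¼))*(-50) = -48*11/4*(-50) = -132*(-50) = 6600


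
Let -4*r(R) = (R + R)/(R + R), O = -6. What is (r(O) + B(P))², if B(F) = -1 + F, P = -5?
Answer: 625/16 ≈ 39.063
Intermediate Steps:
r(R) = -¼ (r(R) = -(R + R)/(4*(R + R)) = -2*R/(4*(2*R)) = -2*R*1/(2*R)/4 = -¼*1 = -¼)
(r(O) + B(P))² = (-¼ + (-1 - 5))² = (-¼ - 6)² = (-25/4)² = 625/16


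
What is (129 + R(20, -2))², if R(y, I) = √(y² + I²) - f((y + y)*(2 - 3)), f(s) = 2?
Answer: 16533 + 508*√101 ≈ 21638.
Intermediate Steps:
R(y, I) = -2 + √(I² + y²) (R(y, I) = √(y² + I²) - 1*2 = √(I² + y²) - 2 = -2 + √(I² + y²))
(129 + R(20, -2))² = (129 + (-2 + √((-2)² + 20²)))² = (129 + (-2 + √(4 + 400)))² = (129 + (-2 + √404))² = (129 + (-2 + 2*√101))² = (127 + 2*√101)²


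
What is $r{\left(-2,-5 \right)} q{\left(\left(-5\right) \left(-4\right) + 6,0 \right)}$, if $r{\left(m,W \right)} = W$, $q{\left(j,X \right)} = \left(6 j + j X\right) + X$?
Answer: $-780$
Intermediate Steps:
$q{\left(j,X \right)} = X + 6 j + X j$ ($q{\left(j,X \right)} = \left(6 j + X j\right) + X = X + 6 j + X j$)
$r{\left(-2,-5 \right)} q{\left(\left(-5\right) \left(-4\right) + 6,0 \right)} = - 5 \left(0 + 6 \left(\left(-5\right) \left(-4\right) + 6\right) + 0 \left(\left(-5\right) \left(-4\right) + 6\right)\right) = - 5 \left(0 + 6 \left(20 + 6\right) + 0 \left(20 + 6\right)\right) = - 5 \left(0 + 6 \cdot 26 + 0 \cdot 26\right) = - 5 \left(0 + 156 + 0\right) = \left(-5\right) 156 = -780$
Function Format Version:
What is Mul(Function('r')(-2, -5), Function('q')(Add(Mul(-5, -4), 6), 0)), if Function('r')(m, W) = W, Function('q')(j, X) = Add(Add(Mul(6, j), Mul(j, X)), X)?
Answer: -780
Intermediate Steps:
Function('q')(j, X) = Add(X, Mul(6, j), Mul(X, j)) (Function('q')(j, X) = Add(Add(Mul(6, j), Mul(X, j)), X) = Add(X, Mul(6, j), Mul(X, j)))
Mul(Function('r')(-2, -5), Function('q')(Add(Mul(-5, -4), 6), 0)) = Mul(-5, Add(0, Mul(6, Add(Mul(-5, -4), 6)), Mul(0, Add(Mul(-5, -4), 6)))) = Mul(-5, Add(0, Mul(6, Add(20, 6)), Mul(0, Add(20, 6)))) = Mul(-5, Add(0, Mul(6, 26), Mul(0, 26))) = Mul(-5, Add(0, 156, 0)) = Mul(-5, 156) = -780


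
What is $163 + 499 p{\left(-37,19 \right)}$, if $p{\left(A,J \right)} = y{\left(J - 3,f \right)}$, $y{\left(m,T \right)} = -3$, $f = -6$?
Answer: $-1334$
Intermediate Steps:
$p{\left(A,J \right)} = -3$
$163 + 499 p{\left(-37,19 \right)} = 163 + 499 \left(-3\right) = 163 - 1497 = -1334$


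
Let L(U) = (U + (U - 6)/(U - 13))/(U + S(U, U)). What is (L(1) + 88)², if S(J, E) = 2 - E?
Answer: 4532641/576 ≈ 7869.2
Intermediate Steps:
L(U) = U/2 + (-6 + U)/(2*(-13 + U)) (L(U) = (U + (U - 6)/(U - 13))/(U + (2 - U)) = (U + (-6 + U)/(-13 + U))/2 = (U + (-6 + U)/(-13 + U))*(½) = U/2 + (-6 + U)/(2*(-13 + U)))
(L(1) + 88)² = ((-6 + 1² - 12*1)/(2*(-13 + 1)) + 88)² = ((½)*(-6 + 1 - 12)/(-12) + 88)² = ((½)*(-1/12)*(-17) + 88)² = (17/24 + 88)² = (2129/24)² = 4532641/576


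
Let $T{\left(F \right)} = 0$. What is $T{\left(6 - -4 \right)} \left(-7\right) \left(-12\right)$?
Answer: $0$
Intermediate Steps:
$T{\left(6 - -4 \right)} \left(-7\right) \left(-12\right) = 0 \left(-7\right) \left(-12\right) = 0 \left(-12\right) = 0$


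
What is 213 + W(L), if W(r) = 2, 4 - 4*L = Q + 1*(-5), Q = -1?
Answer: 215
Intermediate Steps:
L = 5/2 (L = 1 - (-1 + 1*(-5))/4 = 1 - (-1 - 5)/4 = 1 - ¼*(-6) = 1 + 3/2 = 5/2 ≈ 2.5000)
213 + W(L) = 213 + 2 = 215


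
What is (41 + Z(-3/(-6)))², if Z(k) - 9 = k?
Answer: 10201/4 ≈ 2550.3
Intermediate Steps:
Z(k) = 9 + k
(41 + Z(-3/(-6)))² = (41 + (9 - 3/(-6)))² = (41 + (9 - 3*(-⅙)))² = (41 + (9 + ½))² = (41 + 19/2)² = (101/2)² = 10201/4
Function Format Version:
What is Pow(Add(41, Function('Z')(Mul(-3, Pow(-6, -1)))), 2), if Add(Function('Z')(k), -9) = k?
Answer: Rational(10201, 4) ≈ 2550.3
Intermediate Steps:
Function('Z')(k) = Add(9, k)
Pow(Add(41, Function('Z')(Mul(-3, Pow(-6, -1)))), 2) = Pow(Add(41, Add(9, Mul(-3, Pow(-6, -1)))), 2) = Pow(Add(41, Add(9, Mul(-3, Rational(-1, 6)))), 2) = Pow(Add(41, Add(9, Rational(1, 2))), 2) = Pow(Add(41, Rational(19, 2)), 2) = Pow(Rational(101, 2), 2) = Rational(10201, 4)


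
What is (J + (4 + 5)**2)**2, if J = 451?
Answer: 283024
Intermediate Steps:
(J + (4 + 5)**2)**2 = (451 + (4 + 5)**2)**2 = (451 + 9**2)**2 = (451 + 81)**2 = 532**2 = 283024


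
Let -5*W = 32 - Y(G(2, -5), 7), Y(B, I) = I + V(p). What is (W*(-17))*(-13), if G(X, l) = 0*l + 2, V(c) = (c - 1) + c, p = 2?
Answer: -4862/5 ≈ -972.40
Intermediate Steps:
V(c) = -1 + 2*c (V(c) = (-1 + c) + c = -1 + 2*c)
G(X, l) = 2 (G(X, l) = 0 + 2 = 2)
Y(B, I) = 3 + I (Y(B, I) = I + (-1 + 2*2) = I + (-1 + 4) = I + 3 = 3 + I)
W = -22/5 (W = -(32 - (3 + 7))/5 = -(32 - 1*10)/5 = -(32 - 10)/5 = -⅕*22 = -22/5 ≈ -4.4000)
(W*(-17))*(-13) = -22/5*(-17)*(-13) = (374/5)*(-13) = -4862/5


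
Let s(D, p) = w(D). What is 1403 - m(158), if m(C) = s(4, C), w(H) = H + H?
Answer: 1395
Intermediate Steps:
w(H) = 2*H
s(D, p) = 2*D
m(C) = 8 (m(C) = 2*4 = 8)
1403 - m(158) = 1403 - 1*8 = 1403 - 8 = 1395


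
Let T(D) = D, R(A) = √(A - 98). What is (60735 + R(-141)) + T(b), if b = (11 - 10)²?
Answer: 60736 + I*√239 ≈ 60736.0 + 15.46*I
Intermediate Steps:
b = 1 (b = 1² = 1)
R(A) = √(-98 + A)
(60735 + R(-141)) + T(b) = (60735 + √(-98 - 141)) + 1 = (60735 + √(-239)) + 1 = (60735 + I*√239) + 1 = 60736 + I*√239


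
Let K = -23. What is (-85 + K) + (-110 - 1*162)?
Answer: -380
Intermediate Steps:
(-85 + K) + (-110 - 1*162) = (-85 - 23) + (-110 - 1*162) = -108 + (-110 - 162) = -108 - 272 = -380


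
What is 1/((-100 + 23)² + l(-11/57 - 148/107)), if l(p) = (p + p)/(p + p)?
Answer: 1/5930 ≈ 0.00016863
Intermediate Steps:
l(p) = 1 (l(p) = (2*p)/((2*p)) = (2*p)*(1/(2*p)) = 1)
1/((-100 + 23)² + l(-11/57 - 148/107)) = 1/((-100 + 23)² + 1) = 1/((-77)² + 1) = 1/(5929 + 1) = 1/5930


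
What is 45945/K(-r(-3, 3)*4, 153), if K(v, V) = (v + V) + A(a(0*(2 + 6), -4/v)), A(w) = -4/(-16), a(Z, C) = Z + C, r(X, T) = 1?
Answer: 61260/199 ≈ 307.84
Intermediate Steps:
a(Z, C) = C + Z
A(w) = ¼ (A(w) = -4*(-1/16) = ¼)
K(v, V) = ¼ + V + v (K(v, V) = (v + V) + ¼ = (V + v) + ¼ = ¼ + V + v)
45945/K(-r(-3, 3)*4, 153) = 45945/(¼ + 153 - 1*1*4) = 45945/(¼ + 153 - 1*4) = 45945/(¼ + 153 - 4) = 45945/(597/4) = 45945*(4/597) = 61260/199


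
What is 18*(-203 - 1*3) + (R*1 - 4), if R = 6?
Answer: -3706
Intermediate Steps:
18*(-203 - 1*3) + (R*1 - 4) = 18*(-203 - 1*3) + (6*1 - 4) = 18*(-203 - 3) + (6 - 4) = 18*(-206) + 2 = -3708 + 2 = -3706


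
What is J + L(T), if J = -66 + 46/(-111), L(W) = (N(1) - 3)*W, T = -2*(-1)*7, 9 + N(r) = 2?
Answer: -22912/111 ≈ -206.41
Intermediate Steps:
N(r) = -7 (N(r) = -9 + 2 = -7)
T = 14 (T = 2*7 = 14)
L(W) = -10*W (L(W) = (-7 - 3)*W = -10*W)
J = -7372/111 (J = -66 + 46*(-1/111) = -66 - 46/111 = -7372/111 ≈ -66.414)
J + L(T) = -7372/111 - 10*14 = -7372/111 - 140 = -22912/111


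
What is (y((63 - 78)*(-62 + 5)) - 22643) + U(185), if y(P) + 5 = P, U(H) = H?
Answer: -21608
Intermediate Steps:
y(P) = -5 + P
(y((63 - 78)*(-62 + 5)) - 22643) + U(185) = ((-5 + (63 - 78)*(-62 + 5)) - 22643) + 185 = ((-5 - 15*(-57)) - 22643) + 185 = ((-5 + 855) - 22643) + 185 = (850 - 22643) + 185 = -21793 + 185 = -21608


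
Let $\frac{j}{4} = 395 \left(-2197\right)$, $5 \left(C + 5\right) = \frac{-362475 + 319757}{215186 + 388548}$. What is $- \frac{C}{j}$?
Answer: $- \frac{3784017}{2619647106050} \approx -1.4445 \cdot 10^{-6}$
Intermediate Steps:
$C = - \frac{7568034}{1509335}$ ($C = -5 + \frac{\left(-362475 + 319757\right) \frac{1}{215186 + 388548}}{5} = -5 + \frac{\left(-42718\right) \frac{1}{603734}}{5} = -5 + \frac{1}{5} \left(- \frac{21359}{301867}\right) = -5 - \frac{21359}{1509335} = - \frac{7568034}{1509335} \approx -5.0142$)
$j = -3471260$ ($j = 4 \cdot 395 \left(-2197\right) = 4 \left(-867815\right) = -3471260$)
$- \frac{C}{j} = - \frac{-7568034}{1509335 \left(-3471260\right)} = - \frac{\left(-7568034\right) \left(-1\right)}{1509335 \cdot 3471260} = \left(-1\right) \frac{3784017}{2619647106050} = - \frac{3784017}{2619647106050}$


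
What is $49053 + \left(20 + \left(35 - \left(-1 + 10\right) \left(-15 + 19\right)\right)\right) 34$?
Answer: $49699$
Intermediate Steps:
$49053 + \left(20 + \left(35 - \left(-1 + 10\right) \left(-15 + 19\right)\right)\right) 34 = 49053 + \left(20 + \left(35 - 9 \cdot 4\right)\right) 34 = 49053 + \left(20 + \left(35 - 36\right)\right) 34 = 49053 + \left(20 - 1\right) 34 = 49053 + 19 \cdot 34 = 49053 + 646 = 49699$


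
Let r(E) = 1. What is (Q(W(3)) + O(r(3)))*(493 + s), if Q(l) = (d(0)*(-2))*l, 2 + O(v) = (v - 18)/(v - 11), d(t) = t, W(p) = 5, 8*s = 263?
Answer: -12621/80 ≈ -157.76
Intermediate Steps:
s = 263/8 (s = (⅛)*263 = 263/8 ≈ 32.875)
O(v) = -2 + (-18 + v)/(-11 + v) (O(v) = -2 + (v - 18)/(v - 11) = -2 + (-18 + v)/(-11 + v))
Q(l) = 0 (Q(l) = (0*(-2))*l = 0*l = 0)
(Q(W(3)) + O(r(3)))*(493 + s) = (0 + (4 - 1*1)/(-11 + 1))*(493 + 263/8) = (0 + (4 - 1)/(-10))*(4207/8) = (0 - ⅒*3)*(4207/8) = (0 - 3/10)*(4207/8) = -3/10*4207/8 = -12621/80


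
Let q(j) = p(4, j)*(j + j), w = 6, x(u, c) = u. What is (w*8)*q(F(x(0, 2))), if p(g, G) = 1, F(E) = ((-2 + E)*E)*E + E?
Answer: 0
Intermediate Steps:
F(E) = E + E**2*(-2 + E) (F(E) = (E*(-2 + E))*E + E = E**2*(-2 + E) + E = E + E**2*(-2 + E))
q(j) = 2*j (q(j) = 1*(j + j) = 1*(2*j) = 2*j)
(w*8)*q(F(x(0, 2))) = (6*8)*(2*(0*(1 + 0**2 - 2*0))) = 48*(2*(0*(1 + 0 + 0))) = 48*(2*(0*1)) = 48*(2*0) = 48*0 = 0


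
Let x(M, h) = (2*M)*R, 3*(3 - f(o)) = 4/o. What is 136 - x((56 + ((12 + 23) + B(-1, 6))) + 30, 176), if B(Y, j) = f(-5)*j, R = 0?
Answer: 136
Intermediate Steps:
f(o) = 3 - 4/(3*o)
B(Y, j) = 49*j/15 (B(Y, j) = (3 - 4/3/(-5))*j = (3 - 4/3*(-⅕))*j = (3 + 4/15)*j = 49*j/15)
x(M, h) = 0 (x(M, h) = (2*M)*0 = 0)
136 - x((56 + ((12 + 23) + B(-1, 6))) + 30, 176) = 136 - 1*0 = 136 + 0 = 136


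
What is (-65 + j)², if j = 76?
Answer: 121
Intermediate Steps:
(-65 + j)² = (-65 + 76)² = 11² = 121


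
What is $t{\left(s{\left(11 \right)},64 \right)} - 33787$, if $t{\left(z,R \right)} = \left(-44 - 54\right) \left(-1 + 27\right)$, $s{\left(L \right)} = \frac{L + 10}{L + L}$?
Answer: $-36335$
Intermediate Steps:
$s{\left(L \right)} = \frac{10 + L}{2 L}$
$t{\left(z,R \right)} = -2548$ ($t{\left(z,R \right)} = \left(-98\right) 26 = -2548$)
$t{\left(s{\left(11 \right)},64 \right)} - 33787 = -2548 - 33787 = -36335$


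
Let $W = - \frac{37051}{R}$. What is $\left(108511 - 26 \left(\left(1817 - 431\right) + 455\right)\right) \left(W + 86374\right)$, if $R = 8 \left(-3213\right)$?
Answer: $\frac{6411604103515}{1224} \approx 5.2382 \cdot 10^{9}$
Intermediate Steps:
$R = -25704$
$W = \frac{5293}{3672}$ ($W = - \frac{37051}{-25704} = \left(-37051\right) \left(- \frac{1}{25704}\right) = \frac{5293}{3672} \approx 1.4414$)
$\left(108511 - 26 \left(\left(1817 - 431\right) + 455\right)\right) \left(W + 86374\right) = \left(108511 - 26 \left(\left(1817 - 431\right) + 455\right)\right) \left(\frac{5293}{3672} + 86374\right) = \left(108511 - 26 \left(1386 + 455\right)\right) \frac{317170621}{3672} = \left(108511 - 47866\right) \frac{317170621}{3672} = 60645 \cdot \frac{317170621}{3672} = \frac{6411604103515}{1224}$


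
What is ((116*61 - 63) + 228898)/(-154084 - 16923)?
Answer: -235911/171007 ≈ -1.3795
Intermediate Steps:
((116*61 - 63) + 228898)/(-154084 - 16923) = ((7076 - 63) + 228898)/(-171007) = (7013 + 228898)*(-1/171007) = 235911*(-1/171007) = -235911/171007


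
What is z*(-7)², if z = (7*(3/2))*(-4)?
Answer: -2058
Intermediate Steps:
z = -42 (z = (7*(3*(½)))*(-4) = (7*(3/2))*(-4) = (21/2)*(-4) = -42)
z*(-7)² = -42*(-7)² = -42*49 = -2058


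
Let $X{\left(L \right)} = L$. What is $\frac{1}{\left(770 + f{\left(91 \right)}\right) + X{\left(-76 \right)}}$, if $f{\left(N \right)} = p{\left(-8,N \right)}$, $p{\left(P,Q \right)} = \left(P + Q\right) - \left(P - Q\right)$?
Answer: $\frac{1}{876} \approx 0.0011416$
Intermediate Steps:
$p{\left(P,Q \right)} = 2 Q$
$f{\left(N \right)} = 2 N$
$\frac{1}{\left(770 + f{\left(91 \right)}\right) + X{\left(-76 \right)}} = \frac{1}{\left(770 + 2 \cdot 91\right) - 76} = \frac{1}{\left(770 + 182\right) - 76} = \frac{1}{952 - 76} = \frac{1}{876}$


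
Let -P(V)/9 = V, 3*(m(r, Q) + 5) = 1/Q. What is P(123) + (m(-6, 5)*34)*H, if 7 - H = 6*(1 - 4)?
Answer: -15901/3 ≈ -5300.3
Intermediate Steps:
m(r, Q) = -5 + 1/(3*Q)
H = 25 (H = 7 - 6*(1 - 4) = 7 - 6*(-3) = 7 - 1*(-18) = 7 + 18 = 25)
P(V) = -9*V
P(123) + (m(-6, 5)*34)*H = -9*123 + ((-5 + (1/3)/5)*34)*25 = -1107 + ((-5 + (1/3)*(1/5))*34)*25 = -1107 + ((-5 + 1/15)*34)*25 = -1107 - 74/15*34*25 = -1107 - 2516/15*25 = -1107 - 12580/3 = -15901/3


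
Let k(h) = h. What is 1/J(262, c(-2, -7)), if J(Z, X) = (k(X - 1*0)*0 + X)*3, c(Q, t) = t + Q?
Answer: -1/27 ≈ -0.037037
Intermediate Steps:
c(Q, t) = Q + t
J(Z, X) = 3*X (J(Z, X) = ((X - 1*0)*0 + X)*3 = ((X + 0)*0 + X)*3 = (X*0 + X)*3 = (0 + X)*3 = X*3 = 3*X)
1/J(262, c(-2, -7)) = 1/(3*(-2 - 7)) = 1/(3*(-9)) = 1/(-27) = -1/27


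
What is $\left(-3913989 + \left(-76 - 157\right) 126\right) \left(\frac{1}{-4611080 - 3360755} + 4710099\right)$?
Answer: $- \frac{148065313920966549408}{7971835} \approx -1.8574 \cdot 10^{13}$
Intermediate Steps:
$\left(-3913989 + \left(-76 - 157\right) 126\right) \left(\frac{1}{-4611080 - 3360755} + 4710099\right) = \left(-3913989 - 29358\right) \left(\frac{1}{-7971835} + 4710099\right) = \left(-3913989 - 29358\right) \left(- \frac{1}{7971835} + 4710099\right) = \left(-3943347\right) \frac{37548132061664}{7971835} = - \frac{148065313920966549408}{7971835}$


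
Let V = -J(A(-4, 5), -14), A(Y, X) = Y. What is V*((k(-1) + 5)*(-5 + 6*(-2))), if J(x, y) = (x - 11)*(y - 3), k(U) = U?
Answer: 17340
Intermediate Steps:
J(x, y) = (-11 + x)*(-3 + y)
V = -255 (V = -(33 - 11*(-14) - 3*(-4) - 4*(-14)) = -(33 + 154 + 12 + 56) = -1*255 = -255)
V*((k(-1) + 5)*(-5 + 6*(-2))) = -255*(-1 + 5)*(-5 + 6*(-2)) = -1020*(-5 - 12) = -1020*(-17) = -255*(-68) = 17340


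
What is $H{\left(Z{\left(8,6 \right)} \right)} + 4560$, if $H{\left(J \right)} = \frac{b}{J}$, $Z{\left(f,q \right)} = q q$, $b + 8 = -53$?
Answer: $\frac{164099}{36} \approx 4558.3$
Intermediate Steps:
$b = -61$ ($b = -8 - 53 = -61$)
$Z{\left(f,q \right)} = q^{2}$
$H{\left(J \right)} = - \frac{61}{J}$
$H{\left(Z{\left(8,6 \right)} \right)} + 4560 = - \frac{61}{6^{2}} + 4560 = - \frac{61}{36} + 4560 = \frac{164099}{36}$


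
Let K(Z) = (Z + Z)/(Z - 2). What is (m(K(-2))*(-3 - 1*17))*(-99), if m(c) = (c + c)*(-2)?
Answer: -7920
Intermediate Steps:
K(Z) = 2*Z/(-2 + Z) (K(Z) = (2*Z)/(-2 + Z) = 2*Z/(-2 + Z))
m(c) = -4*c (m(c) = (2*c)*(-2) = -4*c)
(m(K(-2))*(-3 - 1*17))*(-99) = ((-8*(-2)/(-2 - 2))*(-3 - 1*17))*(-99) = ((-8*(-2)/(-4))*(-3 - 17))*(-99) = (-8*(-2)*(-1)/4*(-20))*(-99) = (-4*1*(-20))*(-99) = -4*(-20)*(-99) = 80*(-99) = -7920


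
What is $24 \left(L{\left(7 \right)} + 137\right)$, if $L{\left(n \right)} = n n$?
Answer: $4464$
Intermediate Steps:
$L{\left(n \right)} = n^{2}$
$24 \left(L{\left(7 \right)} + 137\right) = 24 \left(7^{2} + 137\right) = 24 \left(49 + 137\right) = 24 \cdot 186 = 4464$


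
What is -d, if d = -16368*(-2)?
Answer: -32736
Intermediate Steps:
d = 32736
-d = -1*32736 = -32736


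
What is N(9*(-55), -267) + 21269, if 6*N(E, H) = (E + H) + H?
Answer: 42195/2 ≈ 21098.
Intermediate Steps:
N(E, H) = H/3 + E/6 (N(E, H) = ((E + H) + H)/6 = (E + 2*H)/6 = H/3 + E/6)
N(9*(-55), -267) + 21269 = ((⅓)*(-267) + (9*(-55))/6) + 21269 = (-89 + (⅙)*(-495)) + 21269 = (-89 - 165/2) + 21269 = -343/2 + 21269 = 42195/2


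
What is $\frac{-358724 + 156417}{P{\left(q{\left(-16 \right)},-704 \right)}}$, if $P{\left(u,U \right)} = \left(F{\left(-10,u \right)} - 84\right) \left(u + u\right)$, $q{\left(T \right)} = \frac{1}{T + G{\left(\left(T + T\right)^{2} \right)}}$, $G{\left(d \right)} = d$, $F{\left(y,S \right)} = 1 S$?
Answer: $\frac{102778429824}{84671} \approx 1.2139 \cdot 10^{6}$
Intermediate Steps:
$F{\left(y,S \right)} = S$
$q{\left(T \right)} = \frac{1}{T + 4 T^{2}}$ ($q{\left(T \right)} = \frac{1}{T + \left(T + T\right)^{2}} = \frac{1}{T + \left(2 T\right)^{2}} = \frac{1}{T + 4 T^{2}}$)
$P{\left(u,U \right)} = 2 u \left(-84 + u\right)$ ($P{\left(u,U \right)} = \left(u - 84\right) \left(u + u\right) = \left(-84 + u\right) 2 u = 2 u \left(-84 + u\right)$)
$\frac{-358724 + 156417}{P{\left(q{\left(-16 \right)},-704 \right)}} = \frac{-358724 + 156417}{2 \frac{1}{\left(-16\right) \left(1 + 4 \left(-16\right)\right)} \left(-84 + \frac{1}{\left(-16\right) \left(1 + 4 \left(-16\right)\right)}\right)} = - \frac{202307}{2 \left(- \frac{1}{16 \left(1 - 64\right)}\right) \left(-84 - \frac{1}{16 \left(1 - 64\right)}\right)} = - \frac{202307}{2 \left(- \frac{1}{16 \left(-63\right)}\right) \left(-84 - \frac{1}{16 \left(-63\right)}\right)} = - \frac{202307}{2 \left(\left(- \frac{1}{16}\right) \left(- \frac{1}{63}\right)\right) \left(-84 - - \frac{1}{1008}\right)} = - \frac{202307}{2 \cdot \frac{1}{1008} \left(-84 + \frac{1}{1008}\right)} = - \frac{202307}{2 \cdot \frac{1}{1008} \left(- \frac{84671}{1008}\right)} = - \frac{202307}{- \frac{84671}{508032}} = \left(-202307\right) \left(- \frac{508032}{84671}\right) = \frac{102778429824}{84671}$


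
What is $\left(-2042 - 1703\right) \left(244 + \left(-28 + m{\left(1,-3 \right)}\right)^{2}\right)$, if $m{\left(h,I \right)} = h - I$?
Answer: $-3070900$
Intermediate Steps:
$\left(-2042 - 1703\right) \left(244 + \left(-28 + m{\left(1,-3 \right)}\right)^{2}\right) = \left(-2042 - 1703\right) \left(244 + \left(-28 + \left(1 - -3\right)\right)^{2}\right) = - 3745 \left(244 + \left(-28 + \left(1 + 3\right)\right)^{2}\right) = - 3745 \left(244 + \left(-28 + 4\right)^{2}\right) = - 3745 \left(244 + \left(-24\right)^{2}\right) = - 3745 \left(244 + 576\right) = \left(-3745\right) 820 = -3070900$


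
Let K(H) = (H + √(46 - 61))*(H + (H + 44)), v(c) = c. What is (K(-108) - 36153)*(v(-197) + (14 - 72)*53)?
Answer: 57494367 + 562612*I*√15 ≈ 5.7494e+7 + 2.179e+6*I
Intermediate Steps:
K(H) = (44 + 2*H)*(H + I*√15) (K(H) = (H + √(-15))*(H + (44 + H)) = (H + I*√15)*(44 + 2*H) = (44 + 2*H)*(H + I*√15))
(K(-108) - 36153)*(v(-197) + (14 - 72)*53) = ((2*(-108)² + 44*(-108) + 44*I*√15 + 2*I*(-108)*√15) - 36153)*(-197 + (14 - 72)*53) = ((2*11664 - 4752 + 44*I*√15 - 216*I*√15) - 36153)*(-197 - 58*53) = ((23328 - 4752 + 44*I*√15 - 216*I*√15) - 36153)*(-197 - 3074) = ((18576 - 172*I*√15) - 36153)*(-3271) = (-17577 - 172*I*√15)*(-3271) = 57494367 + 562612*I*√15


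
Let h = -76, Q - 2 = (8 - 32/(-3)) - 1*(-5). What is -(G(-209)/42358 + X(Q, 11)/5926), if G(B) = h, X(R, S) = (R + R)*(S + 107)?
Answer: -192094612/188260131 ≈ -1.0204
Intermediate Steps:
Q = 77/3 (Q = 2 + ((8 - 32/(-3)) - 1*(-5)) = 2 + ((8 - 32*(-1)/3) + 5) = 2 + ((8 - 1*(-32/3)) + 5) = 2 + ((8 + 32/3) + 5) = 2 + (56/3 + 5) = 2 + 71/3 = 77/3 ≈ 25.667)
X(R, S) = 2*R*(107 + S) (X(R, S) = (2*R)*(107 + S) = 2*R*(107 + S))
G(B) = -76
-(G(-209)/42358 + X(Q, 11)/5926) = -(-76/42358 + (2*(77/3)*(107 + 11))/5926) = -(-76*1/42358 + (2*(77/3)*118)*(1/5926)) = -(-38/21179 + (18172/3)*(1/5926)) = -(-38/21179 + 9086/8889) = -1*192094612/188260131 = -192094612/188260131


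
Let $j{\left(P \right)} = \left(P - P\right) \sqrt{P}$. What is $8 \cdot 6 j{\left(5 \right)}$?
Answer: $0$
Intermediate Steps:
$j{\left(P \right)} = 0$ ($j{\left(P \right)} = 0 \sqrt{P} = 0$)
$8 \cdot 6 j{\left(5 \right)} = 8 \cdot 6 \cdot 0 = 48 \cdot 0 = 0$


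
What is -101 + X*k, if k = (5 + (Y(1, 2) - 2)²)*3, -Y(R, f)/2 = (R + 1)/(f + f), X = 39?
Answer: 1537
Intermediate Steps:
Y(R, f) = -(1 + R)/f (Y(R, f) = -2*(R + 1)/(f + f) = -2*(1 + R)/(2*f) = -2*(1 + R)*1/(2*f) = -(1 + R)/f)
k = 42 (k = (5 + ((-1 - 1*1)/2 - 2)²)*3 = (5 + ((-1 - 1)/2 - 2)²)*3 = (5 + ((½)*(-2) - 2)²)*3 = (5 + (-1 - 2)²)*3 = (5 + (-3)²)*3 = (5 + 9)*3 = 14*3 = 42)
-101 + X*k = -101 + 39*42 = -101 + 1638 = 1537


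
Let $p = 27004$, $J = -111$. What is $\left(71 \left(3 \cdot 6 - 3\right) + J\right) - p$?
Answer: $-26050$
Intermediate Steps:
$\left(71 \left(3 \cdot 6 - 3\right) + J\right) - p = \left(71 \left(3 \cdot 6 - 3\right) - 111\right) - 27004 = \left(71 \left(18 - 3\right) - 111\right) - 27004 = \left(71 \cdot 15 - 111\right) - 27004 = \left(1065 - 111\right) - 27004 = 954 - 27004 = -26050$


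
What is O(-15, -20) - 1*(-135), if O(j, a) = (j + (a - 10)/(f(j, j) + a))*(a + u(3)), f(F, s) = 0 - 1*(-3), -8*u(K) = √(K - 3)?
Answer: 6795/17 ≈ 399.71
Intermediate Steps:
u(K) = -√(-3 + K)/8 (u(K) = -√(K - 3)/8 = -√(-3 + K)/8)
f(F, s) = 3 (f(F, s) = 0 + 3 = 3)
O(j, a) = a*(j + (-10 + a)/(3 + a)) (O(j, a) = (j + (a - 10)/(3 + a))*(a - √(-3 + 3)/8) = (j + (-10 + a)/(3 + a))*(a - √0/8) = (j + (-10 + a)/(3 + a))*(a - ⅛*0) = (j + (-10 + a)/(3 + a))*(a + 0) = (j + (-10 + a)/(3 + a))*a = a*(j + (-10 + a)/(3 + a)))
O(-15, -20) - 1*(-135) = -20*(-10 - 20 + 3*(-15) - 20*(-15))/(3 - 20) - 1*(-135) = -20*(-10 - 20 - 45 + 300)/(-17) + 135 = -20*(-1/17)*225 + 135 = 4500/17 + 135 = 6795/17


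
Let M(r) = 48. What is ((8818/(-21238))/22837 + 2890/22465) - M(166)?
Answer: -52159687479495/1089579920779 ≈ -47.871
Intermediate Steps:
((8818/(-21238))/22837 + 2890/22465) - M(166) = ((8818/(-21238))/22837 + 2890/22465) - 1*48 = ((8818*(-1/21238))*(1/22837) + 2890*(1/22465)) - 48 = (-4409/10619*1/22837 + 578/4493) - 48 = (-4409/242506103 + 578/4493) - 48 = 140148717897/1089579920779 - 48 = -52159687479495/1089579920779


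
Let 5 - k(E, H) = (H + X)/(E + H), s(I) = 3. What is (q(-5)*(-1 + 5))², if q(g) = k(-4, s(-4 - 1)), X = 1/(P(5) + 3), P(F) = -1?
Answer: 1156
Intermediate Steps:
X = ½ (X = 1/(-1 + 3) = 1/2 = ½ ≈ 0.50000)
k(E, H) = 5 - (½ + H)/(E + H) (k(E, H) = 5 - (H + ½)/(E + H) = 5 - (½ + H)/(E + H))
q(g) = 17/2 (q(g) = (-½ + 4*3 + 5*(-4))/(-4 + 3) = (-½ + 12 - 20)/(-1) = -1*(-17/2) = 17/2)
(q(-5)*(-1 + 5))² = (17*(-1 + 5)/2)² = ((17/2)*4)² = 34² = 1156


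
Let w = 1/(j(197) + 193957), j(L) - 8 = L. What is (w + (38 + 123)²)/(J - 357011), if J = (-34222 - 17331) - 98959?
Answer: -5032873203/98541680726 ≈ -0.051074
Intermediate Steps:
j(L) = 8 + L
w = 1/194162 (w = 1/((8 + 197) + 193957) = 1/(205 + 193957) = 1/194162 ≈ 5.1503e-6)
J = -150512 (J = -51553 - 98959 = -150512)
(w + (38 + 123)²)/(J - 357011) = (1/194162 + (38 + 123)²)/(-150512 - 357011) = (1/194162 + 161²)/(-507523) = (1/194162 + 25921)*(-1/507523) = (5032873203/194162)*(-1/507523) = -5032873203/98541680726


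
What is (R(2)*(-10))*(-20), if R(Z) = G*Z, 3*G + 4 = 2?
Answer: -800/3 ≈ -266.67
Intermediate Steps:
G = -⅔ (G = -4/3 + (⅓)*2 = -4/3 + ⅔ = -⅔ ≈ -0.66667)
R(Z) = -2*Z/3
(R(2)*(-10))*(-20) = (-⅔*2*(-10))*(-20) = -4/3*(-10)*(-20) = (40/3)*(-20) = -800/3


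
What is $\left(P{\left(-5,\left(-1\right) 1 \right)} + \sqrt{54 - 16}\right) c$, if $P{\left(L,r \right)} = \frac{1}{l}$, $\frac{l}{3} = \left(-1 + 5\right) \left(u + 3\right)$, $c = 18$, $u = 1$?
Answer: $\frac{3}{8} + 18 \sqrt{38} \approx 111.33$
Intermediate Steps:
$l = 48$ ($l = 3 \left(-1 + 5\right) \left(1 + 3\right) = 3 \cdot 4 \cdot 4 = 3 \cdot 16 = 48$)
$P{\left(L,r \right)} = \frac{1}{48}$
$\left(P{\left(-5,\left(-1\right) 1 \right)} + \sqrt{54 - 16}\right) c = \left(\frac{1}{48} + \sqrt{54 - 16}\right) 18 = \left(\frac{1}{48} + \sqrt{38}\right) 18 = \frac{3}{8} + 18 \sqrt{38}$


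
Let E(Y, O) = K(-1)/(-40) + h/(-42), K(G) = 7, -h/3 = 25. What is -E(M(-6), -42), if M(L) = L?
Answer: -451/280 ≈ -1.6107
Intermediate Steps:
h = -75 (h = -3*25 = -75)
E(Y, O) = 451/280 (E(Y, O) = 7/(-40) - 75/(-42) = 7*(-1/40) - 75*(-1/42) = -7/40 + 25/14 = 451/280)
-E(M(-6), -42) = -1*451/280 = -451/280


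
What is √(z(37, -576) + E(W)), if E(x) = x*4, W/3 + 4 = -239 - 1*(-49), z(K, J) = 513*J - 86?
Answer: 11*I*√2462 ≈ 545.8*I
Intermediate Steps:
z(K, J) = -86 + 513*J
W = -582 (W = -12 + 3*(-239 - 1*(-49)) = -12 + 3*(-239 + 49) = -12 + 3*(-190) = -12 - 570 = -582)
E(x) = 4*x
√(z(37, -576) + E(W)) = √((-86 + 513*(-576)) + 4*(-582)) = √((-86 - 295488) - 2328) = √(-295574 - 2328) = √(-297902) = 11*I*√2462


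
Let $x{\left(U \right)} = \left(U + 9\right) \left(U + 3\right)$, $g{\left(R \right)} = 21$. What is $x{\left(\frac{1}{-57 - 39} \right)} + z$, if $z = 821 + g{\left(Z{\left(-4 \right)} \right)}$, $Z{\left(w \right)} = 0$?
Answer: $\frac{8007553}{9216} \approx 868.88$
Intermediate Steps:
$x{\left(U \right)} = \left(3 + U\right) \left(9 + U\right)$ ($x{\left(U \right)} = \left(9 + U\right) \left(3 + U\right) = \left(3 + U\right) \left(9 + U\right)$)
$z = 842$ ($z = 821 + 21 = 842$)
$x{\left(\frac{1}{-57 - 39} \right)} + z = \left(27 + \left(\frac{1}{-57 - 39}\right)^{2} + \frac{12}{-57 - 39}\right) + 842 = \left(27 + \left(\frac{1}{-96}\right)^{2} + \frac{12}{-96}\right) + 842 = \left(27 + \left(- \frac{1}{96}\right)^{2} + 12 \left(- \frac{1}{96}\right)\right) + 842 = \left(27 + \frac{1}{9216} - \frac{1}{8}\right) + 842 = \frac{247681}{9216} + 842 = \frac{8007553}{9216}$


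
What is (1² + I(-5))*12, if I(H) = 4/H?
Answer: 12/5 ≈ 2.4000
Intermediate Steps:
(1² + I(-5))*12 = (1² + 4/(-5))*12 = (1 + 4*(-⅕))*12 = (1 - ⅘)*12 = (⅕)*12 = 12/5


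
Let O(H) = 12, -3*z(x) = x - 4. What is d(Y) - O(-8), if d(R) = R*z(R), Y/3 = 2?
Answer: -16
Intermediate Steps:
z(x) = 4/3 - x/3 (z(x) = -(x - 4)/3 = -(-4 + x)/3 = 4/3 - x/3)
Y = 6 (Y = 3*2 = 6)
d(R) = R*(4/3 - R/3)
d(Y) - O(-8) = (⅓)*6*(4 - 1*6) - 1*12 = (⅓)*6*(4 - 6) - 12 = (⅓)*6*(-2) - 12 = -4 - 12 = -16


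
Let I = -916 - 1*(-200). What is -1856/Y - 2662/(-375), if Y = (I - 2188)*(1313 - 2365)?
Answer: 28235192/3977875 ≈ 7.0981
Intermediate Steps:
I = -716 (I = -916 + 200 = -716)
Y = 3055008 (Y = (-716 - 2188)*(1313 - 2365) = -2904*(-1052) = 3055008)
-1856/Y - 2662/(-375) = -1856/3055008 - 2662/(-375) = -1856*1/3055008 - 2662*(-1/375) = -58/95469 + 2662/375 = 28235192/3977875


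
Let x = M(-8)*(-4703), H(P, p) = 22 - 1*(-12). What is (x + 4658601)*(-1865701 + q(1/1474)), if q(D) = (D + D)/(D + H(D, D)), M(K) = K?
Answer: -439112708873268375/50117 ≈ -8.7618e+12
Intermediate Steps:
H(P, p) = 34 (H(P, p) = 22 + 12 = 34)
q(D) = 2*D/(34 + D) (q(D) = (D + D)/(D + 34) = (2*D)/(34 + D) = 2*D/(34 + D))
x = 37624 (x = -8*(-4703) = 37624)
(x + 4658601)*(-1865701 + q(1/1474)) = (37624 + 4658601)*(-1865701 + 2/(1474*(34 + 1/1474))) = 4696225*(-1865701 + 2*(1/1474)/(34 + 1/1474)) = 4696225*(-1865701 + 2*(1/1474)/(50117/1474)) = 4696225*(-1865701 + 2*(1/1474)*(1474/50117)) = 4696225*(-1865701 + 2/50117) = 4696225*(-93503337015/50117) = -439112708873268375/50117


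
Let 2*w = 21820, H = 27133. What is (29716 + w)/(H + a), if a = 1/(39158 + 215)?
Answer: 799783749/534153805 ≈ 1.4973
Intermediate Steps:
a = 1/39373 ≈ 2.5398e-5
w = 10910 (w = (½)*21820 = 10910)
(29716 + w)/(H + a) = (29716 + 10910)/(27133 + 1/39373) = 40626/(1068307610/39373) = 40626*(39373/1068307610) = 799783749/534153805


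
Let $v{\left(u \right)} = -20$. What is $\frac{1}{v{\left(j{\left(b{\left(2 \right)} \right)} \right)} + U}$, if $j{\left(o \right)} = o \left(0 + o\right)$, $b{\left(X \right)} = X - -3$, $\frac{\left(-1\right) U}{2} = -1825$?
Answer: $\frac{1}{3630} \approx 0.00027548$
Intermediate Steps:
$U = 3650$ ($U = \left(-2\right) \left(-1825\right) = 3650$)
$b{\left(X \right)} = 3 + X$ ($b{\left(X \right)} = X + 3 = 3 + X$)
$j{\left(o \right)} = o^{2}$ ($j{\left(o \right)} = o o = o^{2}$)
$\frac{1}{v{\left(j{\left(b{\left(2 \right)} \right)} \right)} + U} = \frac{1}{-20 + 3650} = \frac{1}{3630}$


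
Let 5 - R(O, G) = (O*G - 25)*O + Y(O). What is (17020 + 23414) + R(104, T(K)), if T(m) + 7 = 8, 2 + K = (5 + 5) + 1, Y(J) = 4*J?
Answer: 31807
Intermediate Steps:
K = 9 (K = -2 + ((5 + 5) + 1) = -2 + (10 + 1) = -2 + 11 = 9)
T(m) = 1 (T(m) = -7 + 8 = 1)
R(O, G) = 5 - 4*O - O*(-25 + G*O) (R(O, G) = 5 - ((O*G - 25)*O + 4*O) = 5 - ((G*O - 25)*O + 4*O) = 5 - ((-25 + G*O)*O + 4*O) = 5 - (O*(-25 + G*O) + 4*O) = 5 - (4*O + O*(-25 + G*O)) = 5 + (-4*O - O*(-25 + G*O)) = 5 - 4*O - O*(-25 + G*O))
(17020 + 23414) + R(104, T(K)) = (17020 + 23414) + (5 + 21*104 - 1*1*104²) = 40434 + (5 + 2184 - 1*1*10816) = 40434 + (5 + 2184 - 10816) = 40434 - 8627 = 31807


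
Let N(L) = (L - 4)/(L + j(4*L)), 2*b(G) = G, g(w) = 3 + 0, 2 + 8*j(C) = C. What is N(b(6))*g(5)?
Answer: -12/17 ≈ -0.70588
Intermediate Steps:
j(C) = -1/4 + C/8
g(w) = 3
b(G) = G/2
N(L) = (-4 + L)/(-1/4 + 3*L/2) (N(L) = (L - 4)/(L + (-1/4 + (4*L)/8)) = (-4 + L)/(L + (-1/4 + L/2)) = (-4 + L)/(-1/4 + 3*L/2))
N(b(6))*g(5) = (4*(-4 + (1/2)*6)/(-1 + 6*((1/2)*6)))*3 = (4*(-4 + 3)/(-1 + 6*3))*3 = (4*(-1)/(-1 + 18))*3 = (4*(-1)/17)*3 = (4*(1/17)*(-1))*3 = -4/17*3 = -12/17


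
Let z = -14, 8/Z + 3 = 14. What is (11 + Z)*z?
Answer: -1806/11 ≈ -164.18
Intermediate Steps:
Z = 8/11 (Z = 8/(-3 + 14) = 8/11 ≈ 0.72727)
(11 + Z)*z = (11 + 8/11)*(-14) = (129/11)*(-14) = -1806/11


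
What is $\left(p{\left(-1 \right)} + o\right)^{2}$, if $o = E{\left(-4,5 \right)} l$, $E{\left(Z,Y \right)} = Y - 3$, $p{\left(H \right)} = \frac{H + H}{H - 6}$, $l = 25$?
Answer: $\frac{123904}{49} \approx 2528.7$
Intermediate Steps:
$p{\left(H \right)} = \frac{2 H}{-6 + H}$
$E{\left(Z,Y \right)} = -3 + Y$ ($E{\left(Z,Y \right)} = Y - 3 = -3 + Y$)
$o = 50$ ($o = \left(-3 + 5\right) 25 = 2 \cdot 25 = 50$)
$\left(p{\left(-1 \right)} + o\right)^{2} = \left(2 \left(-1\right) \frac{1}{-6 - 1} + 50\right)^{2} = \left(2 \left(-1\right) \frac{1}{-7} + 50\right)^{2} = \left(2 \left(-1\right) \left(- \frac{1}{7}\right) + 50\right)^{2} = \left(\frac{2}{7} + 50\right)^{2} = \left(\frac{352}{7}\right)^{2} = \frac{123904}{49}$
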